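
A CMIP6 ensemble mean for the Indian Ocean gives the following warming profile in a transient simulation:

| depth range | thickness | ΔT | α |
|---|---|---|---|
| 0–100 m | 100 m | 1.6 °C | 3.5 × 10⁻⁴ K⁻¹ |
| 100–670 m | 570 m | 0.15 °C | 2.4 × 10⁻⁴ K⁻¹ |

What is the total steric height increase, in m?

Δh ≈ 0.077 m

3.5×10⁻⁴ × 100 × 1.6 = 0.05600 m
Layer 2: 2.4×10⁻⁴ × 570 × 0.15 = 0.02052 m
Δh = 0.05600 + 0.02052 = 0.07652 m ≈ 0.077 m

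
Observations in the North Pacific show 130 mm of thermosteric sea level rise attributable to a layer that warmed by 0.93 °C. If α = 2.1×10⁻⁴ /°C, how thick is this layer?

H = Δh/(αΔT) = 0.13 / (2.1×10⁻⁴ × 0.93) ≈ 665.6 m

H ≈ 666 m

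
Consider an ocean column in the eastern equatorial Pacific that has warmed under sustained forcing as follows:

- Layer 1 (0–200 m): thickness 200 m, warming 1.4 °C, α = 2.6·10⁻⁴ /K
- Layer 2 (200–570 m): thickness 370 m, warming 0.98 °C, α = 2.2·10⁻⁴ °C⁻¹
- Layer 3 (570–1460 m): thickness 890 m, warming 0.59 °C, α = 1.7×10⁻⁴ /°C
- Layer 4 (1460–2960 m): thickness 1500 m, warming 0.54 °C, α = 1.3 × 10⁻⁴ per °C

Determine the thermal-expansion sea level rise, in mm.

Layer 1: 1.4 × 200 × 2.6×10⁻⁴ = 0.07280 m
Layer 2: 0.98 × 370 × 2.2×10⁻⁴ = 0.079772 m
570–1460 m: 1.7×10⁻⁴ × 890 × 0.59 = 0.089267 m
1460–2960 m: 0.54 × 1500 × 1.3×10⁻⁴ = 0.10530 m
Δh = 0.07280 + 0.079772 + 0.089267 + 0.10530 = 0.347139 m ≈ 347 mm

347 mm of thermosteric rise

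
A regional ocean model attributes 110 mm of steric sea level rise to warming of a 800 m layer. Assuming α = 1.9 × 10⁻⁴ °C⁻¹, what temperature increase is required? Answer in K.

ΔT = Δh/(αH) = 0.11 / (1.9×10⁻⁴ × 800) ≈ 0.7237 K

0.724 K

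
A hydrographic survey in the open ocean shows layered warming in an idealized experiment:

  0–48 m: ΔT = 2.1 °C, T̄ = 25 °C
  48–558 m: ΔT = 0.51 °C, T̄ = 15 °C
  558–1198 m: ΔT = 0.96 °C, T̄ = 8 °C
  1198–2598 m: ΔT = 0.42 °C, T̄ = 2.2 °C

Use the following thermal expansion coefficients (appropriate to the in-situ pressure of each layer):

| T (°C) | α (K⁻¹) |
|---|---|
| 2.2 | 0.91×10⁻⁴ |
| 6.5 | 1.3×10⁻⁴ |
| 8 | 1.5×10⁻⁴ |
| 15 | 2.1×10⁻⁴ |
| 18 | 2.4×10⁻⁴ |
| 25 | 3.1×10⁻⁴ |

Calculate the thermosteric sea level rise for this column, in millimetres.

230 mm

Layer 1 at 25 °C → α = 3.1×10⁻⁴ K⁻¹
Layer 2 at 15 °C → α = 2.1×10⁻⁴ K⁻¹
Layer 3 at 8 °C → α = 1.5×10⁻⁴ K⁻¹
Layer 4 at 2.2 °C → α = 0.91×10⁻⁴ K⁻¹
0–48 m: 48 × 3.1×10⁻⁴ × 2.1 = 0.031248 m
Layer 2: 0.51 × 510 × 2.1×10⁻⁴ = 0.054621 m
558–1198 m: 1.5×10⁻⁴ × 640 × 0.96 = 0.09216 m
0.91×10⁻⁴ × 1400 × 0.42 = 0.053508 m
Δh = 0.031248 + 0.054621 + 0.09216 + 0.053508 = 0.231537 m ≈ 230 mm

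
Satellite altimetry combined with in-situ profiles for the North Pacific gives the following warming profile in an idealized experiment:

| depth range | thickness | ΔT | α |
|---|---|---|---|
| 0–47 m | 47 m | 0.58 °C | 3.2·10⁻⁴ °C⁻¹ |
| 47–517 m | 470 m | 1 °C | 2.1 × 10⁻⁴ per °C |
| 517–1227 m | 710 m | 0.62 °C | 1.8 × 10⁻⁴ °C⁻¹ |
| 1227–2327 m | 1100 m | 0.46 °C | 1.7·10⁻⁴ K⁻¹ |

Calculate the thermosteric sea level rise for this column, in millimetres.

270 mm of thermosteric rise

0–47 m: 47 × 3.2×10⁻⁴ × 0.58 = 0.0087232 m
47–517 m: 470 × 1 × 2.1×10⁻⁴ = 0.09870 m
Layer 3: 1.8×10⁻⁴ × 0.62 × 710 = 0.079236 m
1.7×10⁻⁴ × 0.46 × 1100 = 0.08602 m
Δh = 0.0087232 + 0.09870 + 0.079236 + 0.08602 = 0.2726792 m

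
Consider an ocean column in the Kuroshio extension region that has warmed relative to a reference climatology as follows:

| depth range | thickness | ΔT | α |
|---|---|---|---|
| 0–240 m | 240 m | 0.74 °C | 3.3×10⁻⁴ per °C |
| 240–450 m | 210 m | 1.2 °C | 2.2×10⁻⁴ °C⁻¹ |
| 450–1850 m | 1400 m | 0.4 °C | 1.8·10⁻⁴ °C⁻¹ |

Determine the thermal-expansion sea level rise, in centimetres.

Δh ≈ 21.5 cm

Layer 1: 3.3×10⁻⁴ × 0.74 × 240 = 0.058608 m
240–450 m: 210 × 1.2 × 2.2×10⁻⁴ = 0.05544 m
1.8×10⁻⁴ × 1400 × 0.4 = 0.10080 m
Δh = 0.058608 + 0.05544 + 0.10080 = 0.214848 m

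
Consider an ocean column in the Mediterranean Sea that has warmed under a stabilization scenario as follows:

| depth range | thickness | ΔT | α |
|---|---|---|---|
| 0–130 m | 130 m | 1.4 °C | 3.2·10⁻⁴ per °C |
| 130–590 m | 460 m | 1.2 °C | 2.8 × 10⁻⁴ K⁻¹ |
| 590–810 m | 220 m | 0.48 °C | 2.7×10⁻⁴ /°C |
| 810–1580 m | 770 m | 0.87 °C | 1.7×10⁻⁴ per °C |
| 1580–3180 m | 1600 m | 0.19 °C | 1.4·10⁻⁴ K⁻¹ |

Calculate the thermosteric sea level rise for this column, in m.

Δh ≈ 0.398 m

Layer 1: 3.2×10⁻⁴ × 130 × 1.4 = 0.05824 m
Layer 2: 1.2 × 460 × 2.8×10⁻⁴ = 0.15456 m
Layer 3: 220 × 0.48 × 2.7×10⁻⁴ = 0.028512 m
1.7×10⁻⁴ × 770 × 0.87 = 0.113883 m
1600 × 0.19 × 1.4×10⁻⁴ = 0.04256 m
Δh = 0.05824 + 0.15456 + 0.028512 + 0.113883 + 0.04256 = 0.397755 m ≈ 0.398 m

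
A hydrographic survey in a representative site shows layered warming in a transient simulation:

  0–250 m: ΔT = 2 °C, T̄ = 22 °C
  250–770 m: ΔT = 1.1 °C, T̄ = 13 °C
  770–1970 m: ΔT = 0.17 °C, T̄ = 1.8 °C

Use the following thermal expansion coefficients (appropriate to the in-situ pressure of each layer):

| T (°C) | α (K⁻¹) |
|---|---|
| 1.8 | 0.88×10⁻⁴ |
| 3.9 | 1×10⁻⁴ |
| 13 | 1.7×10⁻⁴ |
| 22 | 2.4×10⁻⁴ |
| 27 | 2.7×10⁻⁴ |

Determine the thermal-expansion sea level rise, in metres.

0.24 m

Layer 1 at 22 °C → α = 2.4×10⁻⁴ K⁻¹
Layer 2 at 13 °C → α = 1.7×10⁻⁴ K⁻¹
Layer 3 at 1.8 °C → α = 0.88×10⁻⁴ K⁻¹
2.4×10⁻⁴ × 2 × 250 = 0.12000 m
250–770 m: 520 × 1.1 × 1.7×10⁻⁴ = 0.09724 m
Layer 3: 1200 × 0.88×10⁻⁴ × 0.17 = 0.017952 m
Δh = 0.12000 + 0.09724 + 0.017952 = 0.235192 m ≈ 0.24 m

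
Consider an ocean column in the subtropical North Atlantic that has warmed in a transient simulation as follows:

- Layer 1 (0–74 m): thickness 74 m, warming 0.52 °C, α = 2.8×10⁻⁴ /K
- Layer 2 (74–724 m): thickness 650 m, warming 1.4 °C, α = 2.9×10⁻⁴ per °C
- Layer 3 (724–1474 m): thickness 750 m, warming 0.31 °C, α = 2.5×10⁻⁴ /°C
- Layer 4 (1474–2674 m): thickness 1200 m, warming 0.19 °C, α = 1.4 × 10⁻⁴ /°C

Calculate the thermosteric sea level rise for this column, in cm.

Δh = 36.5 cm

0.52 × 2.8×10⁻⁴ × 74 = 0.0107744 m
1.4 × 650 × 2.9×10⁻⁴ = 0.26390 m
724–1474 m: 750 × 0.31 × 2.5×10⁻⁴ = 0.058125 m
1.4×10⁻⁴ × 0.19 × 1200 = 0.03192 m
Δh = 0.0107744 + 0.26390 + 0.058125 + 0.03192 = 0.3647194 m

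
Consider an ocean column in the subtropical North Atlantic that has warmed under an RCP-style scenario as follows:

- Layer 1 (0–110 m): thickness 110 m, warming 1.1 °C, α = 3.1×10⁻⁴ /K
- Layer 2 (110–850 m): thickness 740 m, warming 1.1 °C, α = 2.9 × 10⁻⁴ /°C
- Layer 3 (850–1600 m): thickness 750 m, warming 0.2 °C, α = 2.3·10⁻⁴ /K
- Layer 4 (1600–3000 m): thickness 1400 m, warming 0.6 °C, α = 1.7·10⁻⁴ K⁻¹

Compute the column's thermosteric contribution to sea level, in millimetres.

Δh ≈ 450 mm

110 × 3.1×10⁻⁴ × 1.1 = 0.03751 m
110–850 m: 2.9×10⁻⁴ × 740 × 1.1 = 0.23606 m
850–1600 m: 2.3×10⁻⁴ × 750 × 0.2 = 0.03450 m
Layer 4: 0.6 × 1.7×10⁻⁴ × 1400 = 0.14280 m
Δh = 0.03751 + 0.23606 + 0.03450 + 0.14280 = 0.45087 m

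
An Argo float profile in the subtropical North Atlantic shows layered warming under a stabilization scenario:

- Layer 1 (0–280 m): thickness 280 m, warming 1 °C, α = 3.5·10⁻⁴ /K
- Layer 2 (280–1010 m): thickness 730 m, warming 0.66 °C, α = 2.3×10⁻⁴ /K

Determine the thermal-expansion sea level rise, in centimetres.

about 20.9 cm

3.5×10⁻⁴ × 1 × 280 = 0.09800 m
2.3×10⁻⁴ × 730 × 0.66 = 0.110814 m
Δh = 0.09800 + 0.110814 = 0.208814 m ≈ 20.9 cm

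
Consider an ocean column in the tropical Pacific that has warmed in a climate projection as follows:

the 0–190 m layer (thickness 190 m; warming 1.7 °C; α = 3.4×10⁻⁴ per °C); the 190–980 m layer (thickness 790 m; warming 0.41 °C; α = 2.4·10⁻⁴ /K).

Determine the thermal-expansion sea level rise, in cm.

0–190 m: 190 × 1.7 × 3.4×10⁻⁴ = 0.10982 m
190–980 m: 790 × 0.41 × 2.4×10⁻⁴ = 0.077736 m
Δh = 0.10982 + 0.077736 = 0.187556 m ≈ 18.8 cm

18.8 cm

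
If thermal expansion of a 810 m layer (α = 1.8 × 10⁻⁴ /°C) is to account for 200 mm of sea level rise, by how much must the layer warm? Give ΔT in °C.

about 1.37 °C

ΔT = Δh/(αH) = 0.2 / (1.8×10⁻⁴ × 810) ≈ 1.372 °C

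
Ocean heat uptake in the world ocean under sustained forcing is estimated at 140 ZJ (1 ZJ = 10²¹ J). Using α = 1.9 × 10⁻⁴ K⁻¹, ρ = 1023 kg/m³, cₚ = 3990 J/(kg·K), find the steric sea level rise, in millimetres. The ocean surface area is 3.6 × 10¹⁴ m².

Per unit area: Q = 140×10²¹ / (3.6×10¹⁴) ≈ 3.889×10⁸ J/m²
Δh = αQ/(ρcₚ) = 1.9×10⁻⁴ × 3.889×10⁸ / (1023 × 3990) ≈ 0.018103 m

Δh = 18 mm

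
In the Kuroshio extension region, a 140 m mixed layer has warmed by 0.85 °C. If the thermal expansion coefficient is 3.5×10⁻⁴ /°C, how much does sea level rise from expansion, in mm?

41.7 mm

Δh = αΔT·H = 3.5×10⁻⁴ × 0.85 × 140 = 0.04165 m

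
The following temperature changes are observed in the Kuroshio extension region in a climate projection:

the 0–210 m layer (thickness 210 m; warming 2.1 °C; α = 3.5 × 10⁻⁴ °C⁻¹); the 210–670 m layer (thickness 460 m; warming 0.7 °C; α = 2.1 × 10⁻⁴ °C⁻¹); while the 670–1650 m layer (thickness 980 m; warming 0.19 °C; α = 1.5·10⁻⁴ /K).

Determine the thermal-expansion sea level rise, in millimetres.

250 mm

0–210 m: 210 × 3.5×10⁻⁴ × 2.1 = 0.15435 m
Layer 2: 0.7 × 2.1×10⁻⁴ × 460 = 0.06762 m
1.5×10⁻⁴ × 0.19 × 980 = 0.02793 m
Δh = 0.15435 + 0.06762 + 0.02793 = 0.24990 m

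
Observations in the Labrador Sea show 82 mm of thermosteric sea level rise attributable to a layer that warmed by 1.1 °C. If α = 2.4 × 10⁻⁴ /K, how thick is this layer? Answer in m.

about 311 m

H = Δh/(αΔT) = 0.082 / (2.4×10⁻⁴ × 1.1) ≈ 310.6 m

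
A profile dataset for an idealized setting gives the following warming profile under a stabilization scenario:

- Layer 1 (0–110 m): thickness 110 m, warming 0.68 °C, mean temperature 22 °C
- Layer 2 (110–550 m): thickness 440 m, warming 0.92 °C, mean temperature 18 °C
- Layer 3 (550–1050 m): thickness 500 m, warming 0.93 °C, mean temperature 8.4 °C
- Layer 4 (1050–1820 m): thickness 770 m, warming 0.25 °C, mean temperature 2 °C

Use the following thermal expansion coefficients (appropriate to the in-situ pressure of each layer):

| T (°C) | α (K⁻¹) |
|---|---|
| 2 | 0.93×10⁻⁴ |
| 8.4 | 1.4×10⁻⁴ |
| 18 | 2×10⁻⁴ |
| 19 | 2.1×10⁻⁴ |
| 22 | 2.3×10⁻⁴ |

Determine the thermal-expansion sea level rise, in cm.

Layer 1 at 22 °C → α = 2.3×10⁻⁴ K⁻¹
Layer 2 at 18 °C → α = 2×10⁻⁴ K⁻¹
Layer 3 at 8.4 °C → α = 1.4×10⁻⁴ K⁻¹
Layer 4 at 2 °C → α = 0.93×10⁻⁴ K⁻¹
0–110 m: 2.3×10⁻⁴ × 110 × 0.68 = 0.017204 m
440 × 2×10⁻⁴ × 0.92 = 0.08096 m
0.93 × 500 × 1.4×10⁻⁴ = 0.06510 m
0.93×10⁻⁴ × 770 × 0.25 = 0.0179025 m
Δh = 0.017204 + 0.08096 + 0.06510 + 0.0179025 = 0.1811665 m

Δh ≈ 18 cm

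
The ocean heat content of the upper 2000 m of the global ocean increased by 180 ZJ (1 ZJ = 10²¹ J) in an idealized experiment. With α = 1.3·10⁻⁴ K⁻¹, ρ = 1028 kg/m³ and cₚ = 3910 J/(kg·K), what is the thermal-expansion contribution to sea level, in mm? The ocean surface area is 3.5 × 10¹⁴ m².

17 mm

Per unit area: Q = 180×10²¹ / (3.5×10¹⁴) ≈ 5.143×10⁸ J/m²
Δh = αQ/(ρcₚ) = 1.3×10⁻⁴ × 5.143×10⁸ / (1028 × 3910) ≈ 0.016634 m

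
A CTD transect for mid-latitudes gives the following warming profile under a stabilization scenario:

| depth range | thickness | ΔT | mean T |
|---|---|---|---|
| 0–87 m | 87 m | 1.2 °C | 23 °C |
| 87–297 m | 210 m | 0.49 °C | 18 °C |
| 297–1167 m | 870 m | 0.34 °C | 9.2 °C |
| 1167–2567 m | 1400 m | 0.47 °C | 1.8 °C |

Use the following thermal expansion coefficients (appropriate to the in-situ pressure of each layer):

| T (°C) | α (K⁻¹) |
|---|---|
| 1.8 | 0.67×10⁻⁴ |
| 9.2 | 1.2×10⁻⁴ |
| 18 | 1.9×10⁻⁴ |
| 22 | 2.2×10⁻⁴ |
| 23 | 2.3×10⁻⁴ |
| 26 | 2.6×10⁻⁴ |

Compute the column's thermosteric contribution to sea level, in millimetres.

123 mm of thermosteric rise

Layer 1 at 23 °C → α = 2.3×10⁻⁴ K⁻¹
Layer 2 at 18 °C → α = 1.9×10⁻⁴ K⁻¹
Layer 3 at 9.2 °C → α = 1.2×10⁻⁴ K⁻¹
Layer 4 at 1.8 °C → α = 0.67×10⁻⁴ K⁻¹
Layer 1: 87 × 2.3×10⁻⁴ × 1.2 = 0.024012 m
1.9×10⁻⁴ × 0.49 × 210 = 0.019551 m
0.34 × 1.2×10⁻⁴ × 870 = 0.035496 m
1167–2567 m: 1400 × 0.47 × 0.67×10⁻⁴ = 0.044086 m
Δh = 0.024012 + 0.019551 + 0.035496 + 0.044086 = 0.123145 m ≈ 123 mm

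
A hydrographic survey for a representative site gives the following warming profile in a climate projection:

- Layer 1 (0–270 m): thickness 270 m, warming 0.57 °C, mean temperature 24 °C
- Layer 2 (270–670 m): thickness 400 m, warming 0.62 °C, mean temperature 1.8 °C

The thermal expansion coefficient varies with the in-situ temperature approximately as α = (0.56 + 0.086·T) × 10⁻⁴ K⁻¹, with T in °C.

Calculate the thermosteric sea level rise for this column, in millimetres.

Layer 1: α = (0.56 + 0.086×24)×10⁻⁴ = 2.624×10⁻⁴ K⁻¹
Layer 2: α = (0.56 + 0.086×1.8)×10⁻⁴ = 0.7148×10⁻⁴ K⁻¹
0–270 m: 270 × 0.57 × 2.624×10⁻⁴ = 0.04038336 m
0.7148×10⁻⁴ × 0.62 × 400 = 0.01772704 m
Δh = 0.04038336 + 0.01772704 = 0.0581104 m ≈ 58 mm

58 mm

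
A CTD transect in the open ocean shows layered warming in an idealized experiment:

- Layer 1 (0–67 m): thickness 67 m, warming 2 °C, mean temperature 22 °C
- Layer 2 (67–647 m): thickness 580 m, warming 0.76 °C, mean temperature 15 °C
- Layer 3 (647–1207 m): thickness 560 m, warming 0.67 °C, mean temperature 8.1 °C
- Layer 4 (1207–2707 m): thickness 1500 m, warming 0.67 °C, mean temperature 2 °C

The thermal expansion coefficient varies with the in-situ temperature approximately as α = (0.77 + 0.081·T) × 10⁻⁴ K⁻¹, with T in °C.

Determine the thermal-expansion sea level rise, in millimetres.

Layer 1: α = (0.77 + 0.081×22)×10⁻⁴ = 2.552×10⁻⁴ K⁻¹
Layer 2: α = (0.77 + 0.081×15)×10⁻⁴ = 1.985×10⁻⁴ K⁻¹
Layer 3: α = (0.77 + 0.081×8.1)×10⁻⁴ = 1.4261×10⁻⁴ K⁻¹
Layer 4: α = (0.77 + 0.081×2)×10⁻⁴ = 0.932×10⁻⁴ K⁻¹
0–67 m: 67 × 2 × 2.552×10⁻⁴ = 0.0341968 m
Layer 2: 1.985×10⁻⁴ × 580 × 0.76 = 0.0874988 m
Layer 3: 560 × 1.4261×10⁻⁴ × 0.67 = 0.053507272 m
1500 × 0.67 × 0.932×10⁻⁴ = 0.093666 m
Δh = 0.0341968 + 0.0874988 + 0.053507272 + 0.093666 = 0.268868872 m

269 mm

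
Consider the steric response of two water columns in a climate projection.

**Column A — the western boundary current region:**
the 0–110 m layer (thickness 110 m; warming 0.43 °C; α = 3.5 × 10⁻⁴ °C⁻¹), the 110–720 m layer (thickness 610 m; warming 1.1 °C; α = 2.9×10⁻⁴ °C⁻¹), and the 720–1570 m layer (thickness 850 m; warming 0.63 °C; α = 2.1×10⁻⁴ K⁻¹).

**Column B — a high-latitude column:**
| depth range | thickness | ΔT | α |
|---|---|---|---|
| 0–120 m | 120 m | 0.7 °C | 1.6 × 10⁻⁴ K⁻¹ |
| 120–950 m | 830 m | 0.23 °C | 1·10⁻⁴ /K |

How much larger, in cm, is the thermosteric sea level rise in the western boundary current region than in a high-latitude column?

A Layer 1: 3.5×10⁻⁴ × 110 × 0.43 = 0.016555 m
A Layer 2: 1.1 × 2.9×10⁻⁴ × 610 = 0.19459 m
A 850 × 0.63 × 2.1×10⁻⁴ = 0.112455 m
A total: 0.32360 m
B Layer 1: 1.6×10⁻⁴ × 0.7 × 120 = 0.01344 m
B Layer 2: 0.23 × 830 × 1×10⁻⁴ = 0.01909 m
B total: 0.03253 m
Difference: 0.32360 − 0.03253 = 0.29107 m

Δh_A − Δh_B ≈ 29 cm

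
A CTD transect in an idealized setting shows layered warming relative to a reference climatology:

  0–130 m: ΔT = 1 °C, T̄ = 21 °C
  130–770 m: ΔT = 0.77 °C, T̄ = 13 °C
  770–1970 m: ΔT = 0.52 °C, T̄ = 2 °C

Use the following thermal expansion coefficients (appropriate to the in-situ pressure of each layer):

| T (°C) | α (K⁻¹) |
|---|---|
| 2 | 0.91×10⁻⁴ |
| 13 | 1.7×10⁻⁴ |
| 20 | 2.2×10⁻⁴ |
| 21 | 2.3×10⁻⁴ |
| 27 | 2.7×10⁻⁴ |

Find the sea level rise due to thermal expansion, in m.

0.170 m

Layer 1 at 21 °C → α = 2.3×10⁻⁴ K⁻¹
Layer 2 at 13 °C → α = 1.7×10⁻⁴ K⁻¹
Layer 3 at 2 °C → α = 0.91×10⁻⁴ K⁻¹
Layer 1: 1 × 130 × 2.3×10⁻⁴ = 0.02990 m
Layer 2: 0.77 × 1.7×10⁻⁴ × 640 = 0.083776 m
770–1970 m: 0.52 × 0.91×10⁻⁴ × 1200 = 0.056784 m
Δh = 0.02990 + 0.083776 + 0.056784 = 0.17046 m ≈ 0.170 m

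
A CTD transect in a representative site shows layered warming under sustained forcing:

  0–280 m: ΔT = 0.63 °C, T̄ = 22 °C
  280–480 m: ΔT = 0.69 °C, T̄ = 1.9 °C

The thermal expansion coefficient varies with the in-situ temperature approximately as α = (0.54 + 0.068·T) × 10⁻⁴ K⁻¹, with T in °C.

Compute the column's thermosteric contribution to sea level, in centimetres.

Layer 1: α = (0.54 + 0.068×22)×10⁻⁴ = 2.036×10⁻⁴ K⁻¹
Layer 2: α = (0.54 + 0.068×1.9)×10⁻⁴ = 0.6692×10⁻⁴ K⁻¹
2.036×10⁻⁴ × 0.63 × 280 = 0.03591504 m
200 × 0.69 × 0.6692×10⁻⁴ = 0.00923496 m
Δh = 0.03591504 + 0.00923496 = 0.04515 m

about 4.52 cm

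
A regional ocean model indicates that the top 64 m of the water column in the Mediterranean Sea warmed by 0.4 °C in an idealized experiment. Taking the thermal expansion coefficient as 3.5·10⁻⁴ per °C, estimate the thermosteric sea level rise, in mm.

Δh = 8.96 mm

Δh = αΔT·H = 3.5×10⁻⁴ × 0.4 × 64 = 0.00896 m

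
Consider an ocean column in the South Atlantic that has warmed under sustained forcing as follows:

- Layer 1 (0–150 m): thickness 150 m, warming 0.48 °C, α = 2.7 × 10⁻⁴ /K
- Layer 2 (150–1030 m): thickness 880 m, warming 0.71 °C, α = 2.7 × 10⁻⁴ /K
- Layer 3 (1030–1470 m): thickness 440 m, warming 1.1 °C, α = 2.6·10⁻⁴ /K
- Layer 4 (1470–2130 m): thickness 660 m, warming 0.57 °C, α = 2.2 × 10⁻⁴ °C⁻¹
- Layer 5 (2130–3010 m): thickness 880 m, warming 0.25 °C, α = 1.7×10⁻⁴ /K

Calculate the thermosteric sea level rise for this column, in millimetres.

434 mm of thermosteric rise

Layer 1: 2.7×10⁻⁴ × 150 × 0.48 = 0.01944 m
150–1030 m: 880 × 0.71 × 2.7×10⁻⁴ = 0.168696 m
1030–1470 m: 440 × 1.1 × 2.6×10⁻⁴ = 0.12584 m
1470–2130 m: 2.2×10⁻⁴ × 660 × 0.57 = 0.082764 m
Layer 5: 1.7×10⁻⁴ × 880 × 0.25 = 0.03740 m
Δh = 0.01944 + 0.168696 + 0.12584 + 0.082764 + 0.03740 = 0.43414 m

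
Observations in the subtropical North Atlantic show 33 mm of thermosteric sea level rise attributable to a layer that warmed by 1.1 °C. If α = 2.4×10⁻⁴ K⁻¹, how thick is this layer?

H ≈ 125 m

H = Δh/(αΔT) = 0.033 / (2.4×10⁻⁴ × 1.1) = 125.0 m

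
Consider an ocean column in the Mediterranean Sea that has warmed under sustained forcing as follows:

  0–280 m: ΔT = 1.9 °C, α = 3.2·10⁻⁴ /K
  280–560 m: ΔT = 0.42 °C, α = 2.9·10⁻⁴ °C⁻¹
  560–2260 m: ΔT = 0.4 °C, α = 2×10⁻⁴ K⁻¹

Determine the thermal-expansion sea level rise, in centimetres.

Layer 1: 3.2×10⁻⁴ × 1.9 × 280 = 0.17024 m
280–560 m: 0.42 × 2.9×10⁻⁴ × 280 = 0.034104 m
1700 × 0.4 × 2×10⁻⁴ = 0.13600 m
Δh = 0.17024 + 0.034104 + 0.13600 = 0.340344 m

34.0 cm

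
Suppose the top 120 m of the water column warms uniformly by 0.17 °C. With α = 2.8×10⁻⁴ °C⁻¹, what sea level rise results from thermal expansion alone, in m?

Δh = αΔT·H = 2.8×10⁻⁴ × 0.17 × 120 = 0.005712 m

Δh = 0.00571 m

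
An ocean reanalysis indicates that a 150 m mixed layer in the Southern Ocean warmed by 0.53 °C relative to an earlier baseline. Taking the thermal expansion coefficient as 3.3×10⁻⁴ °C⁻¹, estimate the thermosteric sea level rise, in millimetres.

Δh = αΔT·H = 3.3×10⁻⁴ × 0.53 × 150 = 0.026235 m

26 mm of thermosteric rise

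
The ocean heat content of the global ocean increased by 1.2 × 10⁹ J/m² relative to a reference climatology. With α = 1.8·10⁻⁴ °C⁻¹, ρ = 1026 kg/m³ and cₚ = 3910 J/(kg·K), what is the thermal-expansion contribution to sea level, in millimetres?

Δh = αQ/(ρcₚ) = 1.8×10⁻⁴ × 1.2×10⁹ / (1026 × 3910) ≈ 0.053843 m

Δh ≈ 53.8 mm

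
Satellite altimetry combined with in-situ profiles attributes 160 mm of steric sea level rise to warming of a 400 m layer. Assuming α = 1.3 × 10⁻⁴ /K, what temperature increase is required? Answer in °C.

ΔT ≈ 3.08 °C

ΔT = Δh/(αH) = 0.16 / (1.3×10⁻⁴ × 400) ≈ 3.077 °C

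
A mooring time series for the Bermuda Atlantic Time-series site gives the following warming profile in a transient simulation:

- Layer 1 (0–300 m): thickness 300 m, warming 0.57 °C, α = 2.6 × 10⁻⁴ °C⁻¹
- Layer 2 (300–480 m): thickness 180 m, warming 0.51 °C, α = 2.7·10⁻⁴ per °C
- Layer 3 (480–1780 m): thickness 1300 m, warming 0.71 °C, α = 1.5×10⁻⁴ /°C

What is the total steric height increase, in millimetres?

0–300 m: 0.57 × 300 × 2.6×10⁻⁴ = 0.04446 m
Layer 2: 180 × 0.51 × 2.7×10⁻⁴ = 0.024786 m
0.71 × 1.5×10⁻⁴ × 1300 = 0.13845 m
Δh = 0.04446 + 0.024786 + 0.13845 = 0.207696 m ≈ 208 mm

208 mm of thermosteric rise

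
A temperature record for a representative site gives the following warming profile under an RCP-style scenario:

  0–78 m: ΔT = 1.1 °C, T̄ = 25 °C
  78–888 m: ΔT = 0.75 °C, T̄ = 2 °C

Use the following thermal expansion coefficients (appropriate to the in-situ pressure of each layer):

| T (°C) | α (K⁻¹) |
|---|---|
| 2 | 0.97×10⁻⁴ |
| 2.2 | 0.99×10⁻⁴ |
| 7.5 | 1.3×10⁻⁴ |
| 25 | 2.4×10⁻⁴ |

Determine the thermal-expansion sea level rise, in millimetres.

Layer 1 at 25 °C → α = 2.4×10⁻⁴ K⁻¹
Layer 2 at 2 °C → α = 0.97×10⁻⁴ K⁻¹
2.4×10⁻⁴ × 1.1 × 78 = 0.020592 m
Layer 2: 0.75 × 0.97×10⁻⁴ × 810 = 0.0589275 m
Δh = 0.020592 + 0.0589275 = 0.0795195 m ≈ 80 mm

about 80 mm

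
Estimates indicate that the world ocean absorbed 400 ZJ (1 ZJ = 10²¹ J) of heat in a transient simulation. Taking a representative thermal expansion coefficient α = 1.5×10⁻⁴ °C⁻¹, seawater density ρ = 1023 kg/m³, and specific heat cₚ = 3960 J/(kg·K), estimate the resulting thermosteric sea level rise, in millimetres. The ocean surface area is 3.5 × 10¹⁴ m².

42.3 mm

Per unit area: Q = 400×10²¹ / (3.5×10¹⁴) ≈ 1.143×10⁹ J/m²
Δh = αQ/(ρcₚ) = 1.5×10⁻⁴ × 1.143×10⁹ / (1023 × 3960) ≈ 0.042322 m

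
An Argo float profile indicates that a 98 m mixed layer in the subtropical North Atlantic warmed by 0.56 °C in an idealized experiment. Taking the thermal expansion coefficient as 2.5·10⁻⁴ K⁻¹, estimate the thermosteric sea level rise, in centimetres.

about 1.37 cm

Δh = αΔT·H = 2.5×10⁻⁴ × 0.56 × 98 = 0.01372 m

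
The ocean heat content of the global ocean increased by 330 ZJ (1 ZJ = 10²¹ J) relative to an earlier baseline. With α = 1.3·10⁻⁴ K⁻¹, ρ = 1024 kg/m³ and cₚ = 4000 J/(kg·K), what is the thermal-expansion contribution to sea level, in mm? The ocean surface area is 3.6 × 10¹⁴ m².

Per unit area: Q = 330×10²¹ / (3.6×10¹⁴) ≈ 9.167×10⁸ J/m²
Δh = αQ/(ρcₚ) = 1.3×10⁻⁴ × 9.167×10⁸ / (1024 × 4000) ≈ 0.029094 m

Δh = 29.1 mm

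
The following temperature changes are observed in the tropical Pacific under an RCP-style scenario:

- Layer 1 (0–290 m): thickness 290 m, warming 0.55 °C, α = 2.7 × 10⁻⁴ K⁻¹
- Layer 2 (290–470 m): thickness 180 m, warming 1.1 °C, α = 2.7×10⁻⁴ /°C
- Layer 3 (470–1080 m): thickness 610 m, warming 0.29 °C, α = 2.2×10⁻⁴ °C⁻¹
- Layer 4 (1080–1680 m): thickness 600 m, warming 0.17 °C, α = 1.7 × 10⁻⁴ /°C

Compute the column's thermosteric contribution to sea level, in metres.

about 0.15 m

290 × 2.7×10⁻⁴ × 0.55 = 0.043065 m
1.1 × 180 × 2.7×10⁻⁴ = 0.05346 m
Layer 3: 2.2×10⁻⁴ × 610 × 0.29 = 0.038918 m
600 × 1.7×10⁻⁴ × 0.17 = 0.01734 m
Δh = 0.043065 + 0.05346 + 0.038918 + 0.01734 = 0.152783 m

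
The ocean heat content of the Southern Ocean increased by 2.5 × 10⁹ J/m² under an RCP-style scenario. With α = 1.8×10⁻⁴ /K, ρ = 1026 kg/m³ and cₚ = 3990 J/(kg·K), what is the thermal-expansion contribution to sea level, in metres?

Δh = αQ/(ρcₚ) = 1.8×10⁻⁴ × 2.5×10⁹ / (1026 × 3990) ≈ 0.10992 m

0.110 m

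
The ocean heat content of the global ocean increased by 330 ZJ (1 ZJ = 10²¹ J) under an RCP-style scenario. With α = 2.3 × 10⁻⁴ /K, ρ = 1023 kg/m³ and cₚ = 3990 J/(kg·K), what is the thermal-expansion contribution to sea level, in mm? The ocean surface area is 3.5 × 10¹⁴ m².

Δh ≈ 53 mm

Per unit area: Q = 330×10²¹ / (3.5×10¹⁴) ≈ 9.429×10⁸ J/m²
Δh = αQ/(ρcₚ) = 2.3×10⁻⁴ × 9.429×10⁸ / (1023 × 3990) ≈ 0.053131 m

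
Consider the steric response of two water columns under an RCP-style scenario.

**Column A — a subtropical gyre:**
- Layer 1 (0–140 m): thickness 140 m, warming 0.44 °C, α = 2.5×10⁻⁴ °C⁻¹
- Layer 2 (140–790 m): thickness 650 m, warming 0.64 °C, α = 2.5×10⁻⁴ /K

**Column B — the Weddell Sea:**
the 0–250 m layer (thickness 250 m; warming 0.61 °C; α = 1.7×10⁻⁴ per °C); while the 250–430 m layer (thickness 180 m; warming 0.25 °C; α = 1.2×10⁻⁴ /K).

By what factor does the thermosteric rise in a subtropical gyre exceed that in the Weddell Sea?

a factor of 3.81

A Layer 1: 140 × 0.44 × 2.5×10⁻⁴ = 0.01540 m
A 0.64 × 650 × 2.5×10⁻⁴ = 0.10400 m
A total: 0.11940 m
B Layer 1: 250 × 0.61 × 1.7×10⁻⁴ = 0.025925 m
B 250–430 m: 0.25 × 1.2×10⁻⁴ × 180 = 0.00540 m
B total: 0.031325 m
Ratio: 0.11940 / 0.031325 ≈ 3.812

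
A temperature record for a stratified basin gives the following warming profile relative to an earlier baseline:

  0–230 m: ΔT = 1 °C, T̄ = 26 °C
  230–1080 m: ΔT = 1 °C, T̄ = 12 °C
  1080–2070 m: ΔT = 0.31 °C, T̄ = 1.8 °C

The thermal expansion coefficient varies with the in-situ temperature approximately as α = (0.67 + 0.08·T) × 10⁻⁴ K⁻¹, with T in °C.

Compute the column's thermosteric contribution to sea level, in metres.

0.227 m

Layer 1: α = (0.67 + 0.08×26)×10⁻⁴ = 2.75×10⁻⁴ K⁻¹
Layer 2: α = (0.67 + 0.08×12)×10⁻⁴ = 1.63×10⁻⁴ K⁻¹
Layer 3: α = (0.67 + 0.08×1.8)×10⁻⁴ = 0.814×10⁻⁴ K⁻¹
0–230 m: 2.75×10⁻⁴ × 230 × 1 = 0.06325 m
850 × 1 × 1.63×10⁻⁴ = 0.13855 m
0.31 × 990 × 0.814×10⁻⁴ = 0.02498166 m
Δh = 0.06325 + 0.13855 + 0.02498166 = 0.22678166 m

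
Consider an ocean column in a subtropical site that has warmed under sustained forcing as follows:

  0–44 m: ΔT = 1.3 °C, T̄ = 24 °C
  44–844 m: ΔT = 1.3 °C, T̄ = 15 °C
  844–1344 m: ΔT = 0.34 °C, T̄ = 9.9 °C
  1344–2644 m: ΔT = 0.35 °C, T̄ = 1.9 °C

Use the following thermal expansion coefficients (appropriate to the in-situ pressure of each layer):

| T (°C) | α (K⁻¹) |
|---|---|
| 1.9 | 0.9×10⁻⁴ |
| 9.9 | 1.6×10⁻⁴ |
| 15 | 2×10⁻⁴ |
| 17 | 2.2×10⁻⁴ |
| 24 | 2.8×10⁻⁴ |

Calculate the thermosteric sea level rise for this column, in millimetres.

Layer 1 at 24 °C → α = 2.8×10⁻⁴ K⁻¹
Layer 2 at 15 °C → α = 2×10⁻⁴ K⁻¹
Layer 3 at 9.9 °C → α = 1.6×10⁻⁴ K⁻¹
Layer 4 at 1.9 °C → α = 0.9×10⁻⁴ K⁻¹
0–44 m: 44 × 1.3 × 2.8×10⁻⁴ = 0.016016 m
800 × 1.3 × 2×10⁻⁴ = 0.20800 m
Layer 3: 1.6×10⁻⁴ × 0.34 × 500 = 0.02720 m
0.9×10⁻⁴ × 1300 × 0.35 = 0.04095 m
Δh = 0.016016 + 0.20800 + 0.02720 + 0.04095 = 0.292166 m

about 292 mm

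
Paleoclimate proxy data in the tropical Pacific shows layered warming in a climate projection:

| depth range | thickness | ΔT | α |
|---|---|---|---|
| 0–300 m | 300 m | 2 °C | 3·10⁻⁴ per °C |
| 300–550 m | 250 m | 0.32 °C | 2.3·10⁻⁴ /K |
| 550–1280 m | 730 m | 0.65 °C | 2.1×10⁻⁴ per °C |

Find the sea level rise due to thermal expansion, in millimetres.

2 × 300 × 3×10⁻⁴ = 0.18000 m
300–550 m: 2.3×10⁻⁴ × 0.32 × 250 = 0.01840 m
550–1280 m: 0.65 × 730 × 2.1×10⁻⁴ = 0.099645 m
Δh = 0.18000 + 0.01840 + 0.099645 = 0.298045 m

298 mm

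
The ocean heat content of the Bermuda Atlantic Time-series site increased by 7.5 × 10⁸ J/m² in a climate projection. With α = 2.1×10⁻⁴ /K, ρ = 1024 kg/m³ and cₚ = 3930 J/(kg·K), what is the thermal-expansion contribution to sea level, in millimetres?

Δh = αQ/(ρcₚ) = 2.1×10⁻⁴ × 7.5×10⁸ / (1024 × 3930) ≈ 0.039137 m

Δh ≈ 39.1 mm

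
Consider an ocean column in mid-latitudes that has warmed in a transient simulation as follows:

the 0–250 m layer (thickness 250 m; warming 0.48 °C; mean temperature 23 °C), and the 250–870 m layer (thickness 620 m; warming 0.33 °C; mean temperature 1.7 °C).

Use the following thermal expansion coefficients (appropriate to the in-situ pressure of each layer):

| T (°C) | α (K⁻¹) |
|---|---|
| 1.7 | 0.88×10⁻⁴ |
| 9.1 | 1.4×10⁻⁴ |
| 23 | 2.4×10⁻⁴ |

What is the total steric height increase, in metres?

about 0.0468 m

Layer 1 at 23 °C → α = 2.4×10⁻⁴ K⁻¹
Layer 2 at 1.7 °C → α = 0.88×10⁻⁴ K⁻¹
0–250 m: 0.48 × 2.4×10⁻⁴ × 250 = 0.02880 m
250–870 m: 620 × 0.33 × 0.88×10⁻⁴ = 0.0180048 m
Δh = 0.02880 + 0.0180048 = 0.0468048 m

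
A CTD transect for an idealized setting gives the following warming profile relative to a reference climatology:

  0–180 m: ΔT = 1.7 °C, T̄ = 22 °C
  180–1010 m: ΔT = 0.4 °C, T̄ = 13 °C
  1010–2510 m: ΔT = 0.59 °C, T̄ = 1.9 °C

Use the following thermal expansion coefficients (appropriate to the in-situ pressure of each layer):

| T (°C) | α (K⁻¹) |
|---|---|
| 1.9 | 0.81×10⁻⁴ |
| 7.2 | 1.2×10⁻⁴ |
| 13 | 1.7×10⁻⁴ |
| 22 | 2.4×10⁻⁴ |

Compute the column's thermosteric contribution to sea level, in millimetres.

202 mm of thermosteric rise

Layer 1 at 22 °C → α = 2.4×10⁻⁴ K⁻¹
Layer 2 at 13 °C → α = 1.7×10⁻⁴ K⁻¹
Layer 3 at 1.9 °C → α = 0.81×10⁻⁴ K⁻¹
0–180 m: 2.4×10⁻⁴ × 180 × 1.7 = 0.07344 m
830 × 1.7×10⁻⁴ × 0.4 = 0.05644 m
1010–2510 m: 0.59 × 0.81×10⁻⁴ × 1500 = 0.071685 m
Δh = 0.07344 + 0.05644 + 0.071685 = 0.201565 m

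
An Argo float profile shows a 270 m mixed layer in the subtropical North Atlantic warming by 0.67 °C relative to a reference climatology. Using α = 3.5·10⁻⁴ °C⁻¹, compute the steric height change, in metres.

0.0633 m of thermosteric rise

Δh = αΔT·H = 3.5×10⁻⁴ × 0.67 × 270 = 0.063315 m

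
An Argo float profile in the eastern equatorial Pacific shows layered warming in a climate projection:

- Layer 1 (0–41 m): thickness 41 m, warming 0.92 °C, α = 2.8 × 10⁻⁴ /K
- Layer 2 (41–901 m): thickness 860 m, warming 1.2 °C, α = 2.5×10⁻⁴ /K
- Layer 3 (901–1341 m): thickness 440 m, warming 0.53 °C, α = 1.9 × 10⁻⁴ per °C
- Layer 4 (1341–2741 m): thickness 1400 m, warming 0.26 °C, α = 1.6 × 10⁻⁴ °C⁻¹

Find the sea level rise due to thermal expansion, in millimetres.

0–41 m: 2.8×10⁻⁴ × 41 × 0.92 = 0.0105616 m
41–901 m: 1.2 × 860 × 2.5×10⁻⁴ = 0.25800 m
0.53 × 440 × 1.9×10⁻⁴ = 0.044308 m
1341–2741 m: 1400 × 1.6×10⁻⁴ × 0.26 = 0.05824 m
Δh = 0.0105616 + 0.25800 + 0.044308 + 0.05824 = 0.3711096 m ≈ 370 mm

370 mm of thermosteric rise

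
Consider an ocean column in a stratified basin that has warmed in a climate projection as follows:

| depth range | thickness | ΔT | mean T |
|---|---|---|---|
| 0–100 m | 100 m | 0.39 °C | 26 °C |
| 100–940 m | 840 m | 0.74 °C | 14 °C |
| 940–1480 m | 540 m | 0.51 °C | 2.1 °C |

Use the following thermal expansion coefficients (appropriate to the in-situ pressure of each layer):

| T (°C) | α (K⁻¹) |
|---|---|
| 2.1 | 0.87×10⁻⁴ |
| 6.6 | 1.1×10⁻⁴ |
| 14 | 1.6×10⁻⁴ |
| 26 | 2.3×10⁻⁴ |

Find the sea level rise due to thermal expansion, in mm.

Layer 1 at 26 °C → α = 2.3×10⁻⁴ K⁻¹
Layer 2 at 14 °C → α = 1.6×10⁻⁴ K⁻¹
Layer 3 at 2.1 °C → α = 0.87×10⁻⁴ K⁻¹
0–100 m: 2.3×10⁻⁴ × 0.39 × 100 = 0.00897 m
100–940 m: 0.74 × 1.6×10⁻⁴ × 840 = 0.099456 m
540 × 0.87×10⁻⁴ × 0.51 = 0.0239598 m
Δh = 0.00897 + 0.099456 + 0.0239598 = 0.1323858 m ≈ 132 mm

Δh ≈ 132 mm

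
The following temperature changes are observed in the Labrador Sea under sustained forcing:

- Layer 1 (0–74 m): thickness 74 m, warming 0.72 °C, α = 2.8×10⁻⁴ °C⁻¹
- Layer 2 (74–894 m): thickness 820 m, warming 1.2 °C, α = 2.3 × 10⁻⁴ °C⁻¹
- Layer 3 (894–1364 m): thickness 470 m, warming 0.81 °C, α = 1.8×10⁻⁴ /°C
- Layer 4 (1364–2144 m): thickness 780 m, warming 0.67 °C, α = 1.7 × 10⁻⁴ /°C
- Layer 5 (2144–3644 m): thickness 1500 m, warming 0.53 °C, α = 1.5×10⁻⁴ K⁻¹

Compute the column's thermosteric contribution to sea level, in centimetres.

74 × 2.8×10⁻⁴ × 0.72 = 0.0149184 m
74–894 m: 1.2 × 2.3×10⁻⁴ × 820 = 0.22632 m
894–1364 m: 1.8×10⁻⁴ × 0.81 × 470 = 0.068526 m
1364–2144 m: 1.7×10⁻⁴ × 780 × 0.67 = 0.088842 m
Layer 5: 0.53 × 1500 × 1.5×10⁻⁴ = 0.11925 m
Δh = 0.0149184 + 0.22632 + 0.068526 + 0.088842 + 0.11925 = 0.5178564 m

Δh ≈ 52 cm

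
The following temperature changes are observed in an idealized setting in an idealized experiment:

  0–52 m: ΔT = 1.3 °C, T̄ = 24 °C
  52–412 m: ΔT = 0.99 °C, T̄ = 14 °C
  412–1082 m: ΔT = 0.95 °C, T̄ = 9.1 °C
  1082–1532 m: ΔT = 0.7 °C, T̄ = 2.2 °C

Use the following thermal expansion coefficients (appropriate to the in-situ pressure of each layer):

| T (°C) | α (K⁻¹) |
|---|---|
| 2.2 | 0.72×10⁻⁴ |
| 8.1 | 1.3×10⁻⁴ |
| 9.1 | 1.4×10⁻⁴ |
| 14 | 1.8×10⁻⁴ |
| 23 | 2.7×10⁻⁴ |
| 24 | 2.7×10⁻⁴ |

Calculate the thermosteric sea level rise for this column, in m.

Δh ≈ 0.194 m

Layer 1 at 24 °C → α = 2.7×10⁻⁴ K⁻¹
Layer 2 at 14 °C → α = 1.8×10⁻⁴ K⁻¹
Layer 3 at 9.1 °C → α = 1.4×10⁻⁴ K⁻¹
Layer 4 at 2.2 °C → α = 0.72×10⁻⁴ K⁻¹
0–52 m: 52 × 1.3 × 2.7×10⁻⁴ = 0.018252 m
Layer 2: 1.8×10⁻⁴ × 360 × 0.99 = 0.064152 m
412–1082 m: 0.95 × 670 × 1.4×10⁻⁴ = 0.08911 m
1082–1532 m: 0.7 × 0.72×10⁻⁴ × 450 = 0.02268 m
Δh = 0.018252 + 0.064152 + 0.08911 + 0.02268 = 0.194194 m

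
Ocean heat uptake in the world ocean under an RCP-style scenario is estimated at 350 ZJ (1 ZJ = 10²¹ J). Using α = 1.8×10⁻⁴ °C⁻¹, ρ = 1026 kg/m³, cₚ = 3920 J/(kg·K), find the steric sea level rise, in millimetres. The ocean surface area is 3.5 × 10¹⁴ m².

Per unit area: Q = 350×10²¹ / (3.5×10¹⁴) = 1×10⁹ J/m²
Δh = αQ/(ρcₚ) = 1.8×10⁻⁴ × 1×10⁹ / (1026 × 3920) ≈ 0.044755 m

Δh = 45 mm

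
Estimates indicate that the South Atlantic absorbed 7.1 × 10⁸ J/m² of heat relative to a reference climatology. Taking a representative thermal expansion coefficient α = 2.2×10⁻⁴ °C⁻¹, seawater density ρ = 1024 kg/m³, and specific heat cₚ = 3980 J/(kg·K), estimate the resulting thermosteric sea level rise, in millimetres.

Δh = 38 mm

Δh = αQ/(ρcₚ) = 2.2×10⁻⁴ × 7.1×10⁸ / (1024 × 3980) ≈ 0.038326 m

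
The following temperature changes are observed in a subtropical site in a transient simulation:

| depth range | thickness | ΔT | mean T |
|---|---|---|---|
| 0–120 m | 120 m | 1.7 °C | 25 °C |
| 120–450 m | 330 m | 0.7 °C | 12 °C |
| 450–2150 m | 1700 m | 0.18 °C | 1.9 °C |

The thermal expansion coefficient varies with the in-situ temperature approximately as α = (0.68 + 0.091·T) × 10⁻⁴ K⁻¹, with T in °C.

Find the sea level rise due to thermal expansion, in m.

0.13 m of thermosteric rise

Layer 1: α = (0.68 + 0.091×25)×10⁻⁴ = 2.955×10⁻⁴ K⁻¹
Layer 2: α = (0.68 + 0.091×12)×10⁻⁴ = 1.772×10⁻⁴ K⁻¹
Layer 3: α = (0.68 + 0.091×1.9)×10⁻⁴ = 0.8529×10⁻⁴ K⁻¹
1.7 × 2.955×10⁻⁴ × 120 = 0.060282 m
0.7 × 330 × 1.772×10⁻⁴ = 0.0409332 m
450–2150 m: 0.8529×10⁻⁴ × 1700 × 0.18 = 0.02609874 m
Δh = 0.060282 + 0.0409332 + 0.02609874 = 0.12731394 m ≈ 0.13 m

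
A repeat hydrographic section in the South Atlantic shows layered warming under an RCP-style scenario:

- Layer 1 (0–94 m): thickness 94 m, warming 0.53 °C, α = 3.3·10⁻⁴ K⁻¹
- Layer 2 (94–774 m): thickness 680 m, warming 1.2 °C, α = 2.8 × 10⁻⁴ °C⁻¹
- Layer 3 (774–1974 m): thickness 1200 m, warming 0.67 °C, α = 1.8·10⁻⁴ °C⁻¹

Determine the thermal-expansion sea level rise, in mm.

0–94 m: 94 × 0.53 × 3.3×10⁻⁴ = 0.0164406 m
Layer 2: 1.2 × 680 × 2.8×10⁻⁴ = 0.22848 m
1200 × 0.67 × 1.8×10⁻⁴ = 0.14472 m
Δh = 0.0164406 + 0.22848 + 0.14472 = 0.3896406 m

390 mm of thermosteric rise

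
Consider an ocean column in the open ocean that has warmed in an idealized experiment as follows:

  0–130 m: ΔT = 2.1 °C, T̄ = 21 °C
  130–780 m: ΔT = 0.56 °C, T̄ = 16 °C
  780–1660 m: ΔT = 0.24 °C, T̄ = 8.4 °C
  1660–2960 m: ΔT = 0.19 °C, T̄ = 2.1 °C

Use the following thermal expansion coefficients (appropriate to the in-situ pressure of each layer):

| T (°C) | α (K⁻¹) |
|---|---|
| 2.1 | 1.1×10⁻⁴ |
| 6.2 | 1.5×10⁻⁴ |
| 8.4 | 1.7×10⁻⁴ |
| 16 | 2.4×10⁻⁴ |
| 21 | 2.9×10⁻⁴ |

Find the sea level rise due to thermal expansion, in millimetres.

Δh = 230 mm

Layer 1 at 21 °C → α = 2.9×10⁻⁴ K⁻¹
Layer 2 at 16 °C → α = 2.4×10⁻⁴ K⁻¹
Layer 3 at 8.4 °C → α = 1.7×10⁻⁴ K⁻¹
Layer 4 at 2.1 °C → α = 1.1×10⁻⁴ K⁻¹
2.9×10⁻⁴ × 130 × 2.1 = 0.07917 m
Layer 2: 2.4×10⁻⁴ × 0.56 × 650 = 0.08736 m
780–1660 m: 0.24 × 1.7×10⁻⁴ × 880 = 0.035904 m
1.1×10⁻⁴ × 0.19 × 1300 = 0.02717 m
Δh = 0.07917 + 0.08736 + 0.035904 + 0.02717 = 0.229604 m ≈ 230 mm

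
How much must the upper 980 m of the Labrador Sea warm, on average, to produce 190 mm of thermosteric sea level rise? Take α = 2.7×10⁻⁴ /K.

ΔT = Δh/(αH) = 0.19 / (2.7×10⁻⁴ × 980) ≈ 0.7181 K

ΔT ≈ 0.72 K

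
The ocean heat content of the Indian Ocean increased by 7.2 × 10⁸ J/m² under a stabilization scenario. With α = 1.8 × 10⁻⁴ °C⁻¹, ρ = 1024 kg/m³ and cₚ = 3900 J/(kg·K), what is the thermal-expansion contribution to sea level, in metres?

Δh = αQ/(ρcₚ) = 1.8×10⁻⁴ × 7.2×10⁸ / (1024 × 3900) ≈ 0.032452 m

Δh = 0.0325 m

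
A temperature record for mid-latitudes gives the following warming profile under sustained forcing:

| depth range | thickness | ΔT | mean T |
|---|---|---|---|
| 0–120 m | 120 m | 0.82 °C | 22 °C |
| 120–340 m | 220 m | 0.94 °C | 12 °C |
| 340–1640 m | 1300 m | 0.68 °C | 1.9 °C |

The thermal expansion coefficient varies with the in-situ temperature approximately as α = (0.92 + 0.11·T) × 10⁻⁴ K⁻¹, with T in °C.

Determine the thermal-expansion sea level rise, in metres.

Δh ≈ 0.179 m

Layer 1: α = (0.92 + 0.11×22)×10⁻⁴ = 3.34×10⁻⁴ K⁻¹
Layer 2: α = (0.92 + 0.11×12)×10⁻⁴ = 2.24×10⁻⁴ K⁻¹
Layer 3: α = (0.92 + 0.11×1.9)×10⁻⁴ = 1.129×10⁻⁴ K⁻¹
Layer 1: 0.82 × 120 × 3.34×10⁻⁴ = 0.0328656 m
2.24×10⁻⁴ × 220 × 0.94 = 0.0463232 m
Layer 3: 1.129×10⁻⁴ × 1300 × 0.68 = 0.0998036 m
Δh = 0.0328656 + 0.0463232 + 0.0998036 = 0.1789924 m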